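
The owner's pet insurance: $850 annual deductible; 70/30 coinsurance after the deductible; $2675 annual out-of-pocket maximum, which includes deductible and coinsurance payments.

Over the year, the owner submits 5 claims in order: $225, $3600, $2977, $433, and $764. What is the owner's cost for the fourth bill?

$39.40

#1 ($225): all of it applies to the deductible. Owner pays $225; OOP now $225.
#2 ($3600): $625 finishes the deductible; $2975 goes to coinsurance; coinsurance $2975 × 30% = $892.50. Cost to owner: $1517.50. OOP to date $1742.50.
#3 ($2977): deductible already satisfied, so owner's share is 30% × $2977 = $893.10. Owner owes $893.10 (running OOP $2635.60).
#4 ($433): 30% coinsurance on $433 = $129.90. Adding that to $2635.60 gives $2765.50, past the $2675 cap; owner pays only $2675 − $2635.60 = $39.40.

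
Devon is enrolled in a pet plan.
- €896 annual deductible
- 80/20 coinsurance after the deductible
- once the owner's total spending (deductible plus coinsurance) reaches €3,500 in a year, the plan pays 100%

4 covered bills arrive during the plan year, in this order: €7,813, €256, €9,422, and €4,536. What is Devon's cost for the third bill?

Claim 1 (€7,813): deductible takes €896, €6,917 remains; coinsurance €6,917 × 20% = €1,383.40. Owner owes €2,279.40 (running OOP €2,279.40).
Claim 2 (€256): 20% coinsurance on €256 = €51.20. Owner owes €51.20 (running OOP €2,330.60).
Claim 3 (€9,422): deductible already satisfied, so owner's share is 20% × €9,422 = €1,884.40. Adding that to €2,330.60 gives €4,215, past the €3,500 cap; owner pays only €3,500 − €2,330.60 = €1,169.40.

€1,169.40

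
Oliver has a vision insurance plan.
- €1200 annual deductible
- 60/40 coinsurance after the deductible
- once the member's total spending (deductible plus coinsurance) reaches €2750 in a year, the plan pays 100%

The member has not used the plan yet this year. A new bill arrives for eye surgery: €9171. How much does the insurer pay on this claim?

€6421

The full €1200 deductible is still open; €1200 of this bill applies to it.
That leaves €9171 − €1200 = €7971 for coinsurance.
40% of €7971 = €3188.40 falls to the member.
Member responsibility before any cap: €1200 + €3188.40 = €4388.40.
That would bring total out-of-pocket to €4388.40, past the €2750 cap. The member is capped at €2750 − €0 = €2750 on this claim.
Insurer pays the balance: €9171 − €2750 = €6421.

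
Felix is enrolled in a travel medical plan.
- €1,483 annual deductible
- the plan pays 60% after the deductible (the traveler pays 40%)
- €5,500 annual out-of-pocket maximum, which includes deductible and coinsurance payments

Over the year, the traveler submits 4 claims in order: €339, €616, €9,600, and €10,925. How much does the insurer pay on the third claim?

€5,443.20

Claim 1 (€339): fully absorbed by the deductible. Traveler pays €339; OOP now €339. Insurer: €339 − €339 = €0.
Claim 2 (€616): entire amount goes to the deductible. Traveler pays €616; OOP now €955. Plan pays €616 − €616 = €0.
Claim 3 (€9,600): €528 to deductible, leaving €9,072; traveler's 40% is €3,628.80. Cost to traveler: €4,156.80. OOP to date €5,111.80. Plan pays €9,600 − €4,156.80 = €5,443.20.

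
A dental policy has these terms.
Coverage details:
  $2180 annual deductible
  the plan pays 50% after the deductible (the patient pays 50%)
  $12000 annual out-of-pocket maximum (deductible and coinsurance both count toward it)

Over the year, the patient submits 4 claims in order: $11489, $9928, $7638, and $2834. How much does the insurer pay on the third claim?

$7436.50

Bill 1, $11489: deductible takes $2180, $9309 remains; patient's 50% is $4654.50. Cost to patient: $6834.50. OOP to date $6834.50. Insurer: $11489 − $6834.50 = $4654.50.
Bill 2, $9928: 50% coinsurance on $9928 = $4964. Cost to patient: $4964. OOP to date $11798.50. Plan pays $9928 − $4964 = $4964.
Bill 3, $7638: 50% coinsurance on $7638 = $3819. That would push OOP to $15617.50, over the $12000 cap, so patient pays $12000 − $11798.50 = $201.50. Insurer: $7638 − $201.50 = $7436.50.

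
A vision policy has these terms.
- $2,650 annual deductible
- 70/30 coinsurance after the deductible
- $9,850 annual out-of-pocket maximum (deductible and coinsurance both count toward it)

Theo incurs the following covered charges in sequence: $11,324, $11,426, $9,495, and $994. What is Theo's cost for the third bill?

$1,170

Claim 1 ($11,324): $2,650 finishes the deductible; $8,674 goes to coinsurance; 30% of $8,674 = $2,602.20. Member pays $5,252.20; OOP now $5,252.20.
Claim 2 ($11,426): 30% coinsurance on $11,426 = $3,427.80. Member owes $3,427.80 (running OOP $8,680).
Claim 3 ($9,495): deductible met; 30% of $9,495 = $2,848.50. OOP would hit $11,528.50 > $9,850, so the cap limits the member to $9,850 − $8,680 = $1,170.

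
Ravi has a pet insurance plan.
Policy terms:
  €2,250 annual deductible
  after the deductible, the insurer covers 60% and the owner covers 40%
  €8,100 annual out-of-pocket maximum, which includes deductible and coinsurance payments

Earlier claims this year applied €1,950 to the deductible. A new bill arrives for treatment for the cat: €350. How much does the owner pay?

Deductible still to meet: €2,250 − €1,950 = €300.
That leaves €350 − €300 = €50 for coinsurance.
40% of €50 = €20 falls to the owner.
So the owner owes €300 + €20 = €320 before any cap.
Year-to-date out-of-pocket becomes €1,950 + €320 = €2,270, still under the €8,100 maximum, so no cap applies.

€320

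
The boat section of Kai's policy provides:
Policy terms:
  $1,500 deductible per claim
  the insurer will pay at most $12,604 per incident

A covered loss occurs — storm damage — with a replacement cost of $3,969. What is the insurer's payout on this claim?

Less the $1,500 deductible: $3,969 − $1,500 = $2,469.
$2,469 ≤ $12,604, so the limit doesn't bind; insurer pays $2,469.

$2,469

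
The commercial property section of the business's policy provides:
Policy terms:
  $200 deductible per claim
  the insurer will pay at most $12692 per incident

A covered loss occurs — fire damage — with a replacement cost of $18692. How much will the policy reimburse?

After the deductible, $18692 − $200 = $18492 remains.
The $12692 per-incident cap binds; insurer pays $12692.

$12692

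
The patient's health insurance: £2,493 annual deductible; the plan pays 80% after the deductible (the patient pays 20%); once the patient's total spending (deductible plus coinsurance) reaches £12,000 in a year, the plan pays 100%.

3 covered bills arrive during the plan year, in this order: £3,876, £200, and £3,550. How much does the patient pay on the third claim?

Claim 1 (£3,876): deductible takes £2,493, £1,383 remains; coinsurance £1,383 × 20% = £276.60. Patient pays £2,769.60; OOP now £2,769.60.
Claim 2 (£200): 20% coinsurance on £200 = £40. Patient pays £40; OOP now £2,809.60.
Claim 3 (£3,550): deductible met; 20% of £3,550 = £710. Cost to patient: £710. OOP to date £3,519.60.

£710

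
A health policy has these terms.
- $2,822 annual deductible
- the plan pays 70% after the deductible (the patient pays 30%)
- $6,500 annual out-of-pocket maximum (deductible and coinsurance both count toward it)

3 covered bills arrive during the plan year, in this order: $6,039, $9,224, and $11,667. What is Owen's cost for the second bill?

Claim 1 ($6,039): deductible takes $2,822, $3,217 remains; patient's 30% is $965.10. Patient pays $3,787.10; OOP now $3,787.10.
Claim 2 ($9,224): deductible already satisfied, so patient's share is 30% × $9,224 = $2,767.20. Adding that to $3,787.10 gives $6,554.30, past the $6,500 cap; patient pays only $6,500 − $3,787.10 = $2,712.90.

$2,712.90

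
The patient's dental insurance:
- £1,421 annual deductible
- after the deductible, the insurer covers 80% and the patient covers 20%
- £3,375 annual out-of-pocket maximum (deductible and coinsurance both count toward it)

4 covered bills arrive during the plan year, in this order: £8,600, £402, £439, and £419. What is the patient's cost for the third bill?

£87.80

Claim 1 (£8,600): £1,421 to deductible, leaving £7,179; coinsurance £7,179 × 20% = £1,435.80. Patient pays £2,856.80; OOP now £2,856.80.
Claim 2 (£402): deductible met; 20% of £402 = £80.40. Cost to patient: £80.40. OOP to date £2,937.20.
Claim 3 (£439): deductible met; 20% of £439 = £87.80. Cost to patient: £87.80. OOP to date £3,025.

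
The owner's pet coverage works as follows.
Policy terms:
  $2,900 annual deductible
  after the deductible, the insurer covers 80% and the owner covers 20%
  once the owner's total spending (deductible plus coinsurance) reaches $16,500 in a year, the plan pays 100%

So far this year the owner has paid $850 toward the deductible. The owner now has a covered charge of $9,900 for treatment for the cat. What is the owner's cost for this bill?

$3,620

$850 of the $2,900 deductible is already met, leaving $2,050.
The remaining $7,850 (= $9,900 − $2,050) moves to coinsurance.
Coinsurance: $7,850 × 20% = $1,570.
Owner responsibility before any cap: $2,050 + $1,570 = $3,620.
Cumulative spending $850 + $3,620 = $4,470 stays under the $16,500 maximum.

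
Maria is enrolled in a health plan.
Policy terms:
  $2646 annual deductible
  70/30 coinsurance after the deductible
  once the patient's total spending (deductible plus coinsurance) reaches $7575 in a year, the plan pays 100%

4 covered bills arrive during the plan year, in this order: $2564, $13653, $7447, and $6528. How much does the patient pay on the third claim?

$857.70

Claim 1 — $2564: fully absorbed by the deductible. Patient owes $2564 (running OOP $2564).
Claim 2 — $13653: $82 to deductible, leaving $13571; coinsurance $13571 × 30% = $4071.30. Patient pays $4153.30; OOP now $6717.30.
Claim 3 — $7447: deductible already satisfied, so patient's share is 30% × $7447 = $2234.10. Adding that to $6717.30 gives $8951.40, past the $7575 cap; patient pays only $7575 − $6717.30 = $857.70.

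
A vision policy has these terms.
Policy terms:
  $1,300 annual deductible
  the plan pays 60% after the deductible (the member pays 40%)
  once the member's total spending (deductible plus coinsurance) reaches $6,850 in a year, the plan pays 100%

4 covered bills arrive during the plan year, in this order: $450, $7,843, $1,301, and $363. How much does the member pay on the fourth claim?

$145.20

Bill 1, $450: all of it applies to the deductible. Member owes $450 (running OOP $450).
Bill 2, $7,843: $850 to deductible, leaving $6,993; member's 40% is $2,797.20. Member owes $3,647.20 (running OOP $4,097.20).
Bill 3, $1,301: 40% coinsurance on $1,301 = $520.40. Member owes $520.40 (running OOP $4,617.60).
Bill 4, $363: deductible already satisfied, so member's share is 40% × $363 = $145.20. Cost to member: $145.20. OOP to date $4,762.80.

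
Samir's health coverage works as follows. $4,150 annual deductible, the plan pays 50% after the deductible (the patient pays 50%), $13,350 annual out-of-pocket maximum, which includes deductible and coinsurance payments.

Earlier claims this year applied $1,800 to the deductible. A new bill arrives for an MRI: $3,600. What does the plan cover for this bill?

$625

Remaining deductible: $4,150 − $1,800 = $2,350.
That leaves $3,600 − $2,350 = $1,250 for coinsurance.
Patient's 50% share of $1,250 is $625.
That puts the patient's cost at $2,350 + $625 = $2,975 before any cap.
Cumulative spending $1,800 + $2,975 = $4,775 stays under the $13,350 maximum.
The plan picks up $3,600 − $2,975 = $625.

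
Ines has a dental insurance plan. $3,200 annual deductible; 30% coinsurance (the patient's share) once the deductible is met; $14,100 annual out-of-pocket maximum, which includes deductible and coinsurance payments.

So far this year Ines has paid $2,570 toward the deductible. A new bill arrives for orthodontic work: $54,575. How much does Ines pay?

$11,530

$2,570 of the $3,200 deductible is already met, leaving $630.
That leaves $54,575 − $630 = $53,945 for coinsurance.
Patient's 30% share of $53,945 is $16,183.50.
So the patient owes $630 + $16,183.50 = $16,813.50 before any cap.
Adding $16,813.50 to the $2,570 already spent would give $19,383.50, which exceeds the $14,100 cap; the patient pays just $14,100 − $2,570 = $11,530.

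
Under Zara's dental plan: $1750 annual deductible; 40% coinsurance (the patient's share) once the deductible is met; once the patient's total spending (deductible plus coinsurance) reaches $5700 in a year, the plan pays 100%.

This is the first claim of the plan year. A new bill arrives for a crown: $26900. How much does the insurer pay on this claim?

$21200

Nothing has been paid toward the $1750 deductible, so the first $1750 of this charge is applied there.
That leaves $26900 − $1750 = $25150 for coinsurance.
40% of $25150 = $10060 falls to the patient.
So the patient owes $1750 + $10060 = $11810 before any cap.
Adding $11810 to the $0 already spent would give $11810, which exceeds the $5700 cap; the patient pays just $5700 − $0 = $5700.
The insurer covers the remainder: $26900 − $5700 = $21200.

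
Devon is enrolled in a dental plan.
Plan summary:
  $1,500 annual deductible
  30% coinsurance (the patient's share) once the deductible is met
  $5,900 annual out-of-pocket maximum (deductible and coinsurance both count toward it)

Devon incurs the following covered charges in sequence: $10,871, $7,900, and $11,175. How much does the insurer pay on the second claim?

$6,311.30

Bill 1, $10,871: deductible takes $1,500, $9,371 remains; patient's 30% is $2,811.30. Patient owes $4,311.30 (running OOP $4,311.30). Plan pays $10,871 − $4,311.30 = $6,559.70.
Bill 2, $7,900: deductible already satisfied, so patient's share is 30% × $7,900 = $2,370. That would push OOP to $6,681.30, over the $5,900 cap, so patient pays $5,900 − $4,311.30 = $1,588.70. Insurer: $7,900 − $1,588.70 = $6,311.30.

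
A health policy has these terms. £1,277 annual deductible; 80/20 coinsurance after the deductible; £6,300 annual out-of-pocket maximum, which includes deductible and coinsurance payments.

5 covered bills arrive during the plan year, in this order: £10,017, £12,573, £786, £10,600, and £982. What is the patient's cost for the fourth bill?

£603.20

Claim 1 — £10,017: £1,277 to deductible, leaving £8,740; 20% of £8,740 = £1,748. Patient pays £3,025; OOP now £3,025.
Claim 2 — £12,573: deductible met; 20% of £12,573 = £2,514.60. Cost to patient: £2,514.60. OOP to date £5,539.60.
Claim 3 — £786: deductible already satisfied, so patient's share is 20% × £786 = £157.20. Cost to patient: £157.20. OOP to date £5,696.80.
Claim 4 — £10,600: 20% coinsurance on £10,600 = £2,120. Adding that to £5,696.80 gives £7,816.80, past the £6,300 cap; patient pays only £6,300 − £5,696.80 = £603.20.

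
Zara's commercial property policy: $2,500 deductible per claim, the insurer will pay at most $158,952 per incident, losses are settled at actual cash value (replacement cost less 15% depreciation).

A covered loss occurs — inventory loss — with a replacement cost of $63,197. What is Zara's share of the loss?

$11,979.55

Actual cash value after 15% depreciation: $63,197 × 85% = $53,717.45.
Less the $2,500 deductible: $53,717.45 − $2,500 = $51,217.45.
$51,217.45 ≤ $158,952, so the limit doesn't bind; insurer pays $51,217.45.
Business's share is the uncovered remainder: $63,197 − $51,217.45 = $11,979.55.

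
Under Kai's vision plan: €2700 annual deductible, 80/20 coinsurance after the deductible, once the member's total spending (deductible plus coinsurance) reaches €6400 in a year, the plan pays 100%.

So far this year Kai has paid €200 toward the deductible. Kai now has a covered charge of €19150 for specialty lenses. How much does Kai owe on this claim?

€5830

€200 of the €2700 deductible is already met, leaving €2500.
After the €2500 deductible portion, €19150 − €2500 = €16650 is subject to coinsurance.
20% of €16650 = €3330 falls to the member.
That puts the member's cost at €2500 + €3330 = €5830 before any cap.
Cumulative spending €200 + €5830 = €6030 stays under the €6400 maximum.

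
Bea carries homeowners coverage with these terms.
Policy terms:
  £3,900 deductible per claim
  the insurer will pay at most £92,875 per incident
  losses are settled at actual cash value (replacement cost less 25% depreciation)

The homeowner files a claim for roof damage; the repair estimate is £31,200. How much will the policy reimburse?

Actual cash value after 25% depreciation: £31,200 × 75% = £23,400.
After the deductible, £23,400 − £3,900 = £19,500 remains.
£19,500 ≤ £92,875, so the limit doesn't bind; insurer pays £19,500.

£19,500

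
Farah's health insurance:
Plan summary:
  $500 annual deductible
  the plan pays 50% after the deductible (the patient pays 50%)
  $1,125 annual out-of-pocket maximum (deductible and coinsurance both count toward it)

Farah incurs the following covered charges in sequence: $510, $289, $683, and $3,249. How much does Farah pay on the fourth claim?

Claim 1 — $510: $500 to deductible, leaving $10; coinsurance $10 × 50% = $5. Cost to patient: $505. OOP to date $505.
Claim 2 — $289: 50% coinsurance on $289 = $144.50. Cost to patient: $144.50. OOP to date $649.50.
Claim 3 — $683: deductible met; 50% of $683 = $341.50. Patient pays $341.50; OOP now $991.
Claim 4 — $3,249: deductible met; 50% of $3,249 = $1,624.50. Adding that to $991 gives $2,615.50, past the $1,125 cap; patient pays only $1,125 − $991 = $134.

$134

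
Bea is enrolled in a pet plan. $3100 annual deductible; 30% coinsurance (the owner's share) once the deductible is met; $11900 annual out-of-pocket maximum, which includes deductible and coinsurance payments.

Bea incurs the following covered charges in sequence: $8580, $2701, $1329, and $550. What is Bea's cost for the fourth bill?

#1 ($8580): deductible takes $3100, $5480 remains; coinsurance $5480 × 30% = $1644. Owner pays $4744; OOP now $4744.
#2 ($2701): deductible met; 30% of $2701 = $810.30. Owner pays $810.30; OOP now $5554.30.
#3 ($1329): deductible met; 30% of $1329 = $398.70. Cost to owner: $398.70. OOP to date $5953.
#4 ($550): deductible met; 30% of $550 = $165. Cost to owner: $165. OOP to date $6118.

$165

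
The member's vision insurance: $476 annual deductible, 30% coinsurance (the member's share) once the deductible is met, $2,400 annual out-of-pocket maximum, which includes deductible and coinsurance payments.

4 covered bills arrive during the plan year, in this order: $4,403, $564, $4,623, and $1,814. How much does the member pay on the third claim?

$576.70

#1 ($4,403): $476 finishes the deductible; $3,927 goes to coinsurance; 30% of $3,927 = $1,178.10. Member pays $1,654.10; OOP now $1,654.10.
#2 ($564): 30% coinsurance on $564 = $169.20. Member pays $169.20; OOP now $1,823.30.
#3 ($4,623): deductible already satisfied, so member's share is 30% × $4,623 = $1,386.90. Adding that to $1,823.30 gives $3,210.20, past the $2,400 cap; member pays only $2,400 − $1,823.30 = $576.70.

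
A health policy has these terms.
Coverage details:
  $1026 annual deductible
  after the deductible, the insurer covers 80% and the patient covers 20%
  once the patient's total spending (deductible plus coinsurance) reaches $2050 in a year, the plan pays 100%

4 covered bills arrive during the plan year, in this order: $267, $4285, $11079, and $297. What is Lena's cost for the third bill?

Claim 1 — $267: entire amount goes to the deductible. Cost to patient: $267. OOP to date $267.
Claim 2 — $4285: deductible takes $759, $3526 remains; 20% of $3526 = $705.20. Patient owes $1464.20 (running OOP $1731.20).
Claim 3 — $11079: deductible already satisfied, so patient's share is 20% × $11079 = $2215.80. That would push OOP to $3947, over the $2050 cap, so patient pays $2050 − $1731.20 = $318.80.

$318.80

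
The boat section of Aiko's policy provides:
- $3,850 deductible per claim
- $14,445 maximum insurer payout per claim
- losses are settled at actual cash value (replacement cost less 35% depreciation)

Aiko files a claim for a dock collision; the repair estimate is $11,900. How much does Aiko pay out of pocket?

$8,015

At 35% depreciation, ACV = $11,900 − $4,165 = $7,735.
Less the $3,850 deductible: $7,735 − $3,850 = $3,885.
$3,885 ≤ $14,445, so the limit doesn't bind; insurer pays $3,885.
Owner's share is the uncovered remainder: $11,900 − $3,885 = $8,015.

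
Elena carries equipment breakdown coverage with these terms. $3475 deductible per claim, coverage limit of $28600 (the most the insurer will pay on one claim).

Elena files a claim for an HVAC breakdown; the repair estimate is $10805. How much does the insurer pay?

Subtract the deductible: $10805 − $3475 = $7330.
That's under the $28600 cap, so the insurer reimburses the full $7330.

$7330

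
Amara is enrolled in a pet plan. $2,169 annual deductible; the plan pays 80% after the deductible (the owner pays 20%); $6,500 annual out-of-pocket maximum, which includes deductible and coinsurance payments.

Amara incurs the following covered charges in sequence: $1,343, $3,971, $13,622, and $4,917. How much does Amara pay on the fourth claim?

Claim 1 ($1,343): all of it applies to the deductible. Owner pays $1,343; OOP now $1,343.
Claim 2 ($3,971): $826 to deductible, leaving $3,145; owner's 20% is $629. Owner pays $1,455; OOP now $2,798.
Claim 3 ($13,622): deductible met; 20% of $13,622 = $2,724.40. Cost to owner: $2,724.40. OOP to date $5,522.40.
Claim 4 ($4,917): 20% coinsurance on $4,917 = $983.40. OOP would hit $6,505.80 > $6,500, so the cap limits the owner to $6,500 − $5,522.40 = $977.60.

$977.60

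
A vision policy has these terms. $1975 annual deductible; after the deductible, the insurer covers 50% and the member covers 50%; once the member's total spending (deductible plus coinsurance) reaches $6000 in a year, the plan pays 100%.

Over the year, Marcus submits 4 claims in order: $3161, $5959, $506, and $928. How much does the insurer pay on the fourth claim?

#1 ($3161): $1975 finishes the deductible; $1186 goes to coinsurance; coinsurance $1186 × 50% = $593. Member owes $2568 (running OOP $2568). Insurer: $3161 − $2568 = $593.
#2 ($5959): 50% coinsurance on $5959 = $2979.50. Member owes $2979.50 (running OOP $5547.50). Insurer: $5959 − $2979.50 = $2979.50.
#3 ($506): deductible already satisfied, so member's share is 50% × $506 = $253. Member pays $253; OOP now $5800.50. Insurer: $506 − $253 = $253.
#4 ($928): deductible met; 50% of $928 = $464. That would push OOP to $6264.50, over the $6000 cap, so member pays $6000 − $5800.50 = $199.50. Insurer: $928 − $199.50 = $728.50.

$728.50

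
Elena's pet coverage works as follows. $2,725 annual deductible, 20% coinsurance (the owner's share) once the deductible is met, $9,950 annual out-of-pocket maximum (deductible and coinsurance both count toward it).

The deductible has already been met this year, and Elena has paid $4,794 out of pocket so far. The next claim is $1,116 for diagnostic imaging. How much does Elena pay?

$223.20

With the deductible met, the entire $1,116 is subject to coinsurance.
Coinsurance: $1,116 × 20% = $223.20.
Year-to-date out-of-pocket becomes $4,794 + $223.20 = $5,017.20, still under the $9,950 maximum, so no cap applies.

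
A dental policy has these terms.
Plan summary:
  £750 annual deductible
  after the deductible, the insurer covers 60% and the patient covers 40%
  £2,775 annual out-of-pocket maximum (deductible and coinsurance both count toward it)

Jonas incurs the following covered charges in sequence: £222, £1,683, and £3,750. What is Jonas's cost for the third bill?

£1,500

#1 (£222): fully absorbed by the deductible. Cost to patient: £222. OOP to date £222.
#2 (£1,683): £528 to deductible, leaving £1,155; patient's 40% is £462. Cost to patient: £990. OOP to date £1,212.
#3 (£3,750): deductible already satisfied, so patient's share is 40% × £3,750 = £1,500. Patient owes £1,500 (running OOP £2,712).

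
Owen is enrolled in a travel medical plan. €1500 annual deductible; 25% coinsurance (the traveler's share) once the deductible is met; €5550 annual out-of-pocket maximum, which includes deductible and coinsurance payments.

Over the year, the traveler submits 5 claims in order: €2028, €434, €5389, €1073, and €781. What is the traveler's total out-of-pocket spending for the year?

Claim 1 (€2028): deductible takes €1500, €528 remains; 25% of €528 = €132. Traveler pays €1632; OOP now €1632.
Claim 2 (€434): deductible already satisfied, so traveler's share is 25% × €434 = €108.50. Traveler owes €108.50 (running OOP €1740.50).
Claim 3 (€5389): deductible met; 25% of €5389 = €1347.25. Cost to traveler: €1347.25. OOP to date €3087.75.
Claim 4 (€1073): deductible already satisfied, so traveler's share is 25% × €1073 = €268.25. Traveler pays €268.25; OOP now €3356.
Claim 5 (€781): deductible met; 25% of €781 = €195.25. Traveler owes €195.25 (running OOP €3551.25).
Total paid by the traveler: €1632 + €108.50 + €1347.25 + €268.25 + €195.25 = €3551.25.

€3551.25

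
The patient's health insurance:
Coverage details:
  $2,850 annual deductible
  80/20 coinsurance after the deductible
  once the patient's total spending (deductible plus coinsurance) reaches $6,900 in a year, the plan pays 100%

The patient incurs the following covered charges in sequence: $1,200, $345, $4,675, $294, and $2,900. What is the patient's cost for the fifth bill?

$580

Bill 1, $1,200: entire amount goes to the deductible. Patient owes $1,200 (running OOP $1,200).
Bill 2, $345: all of it applies to the deductible. Cost to patient: $345. OOP to date $1,545.
Bill 3, $4,675: deductible takes $1,305, $3,370 remains; coinsurance $3,370 × 20% = $674. Patient owes $1,979 (running OOP $3,524).
Bill 4, $294: deductible met; 20% of $294 = $58.80. Patient pays $58.80; OOP now $3,582.80.
Bill 5, $2,900: deductible met; 20% of $2,900 = $580. Cost to patient: $580. OOP to date $4,162.80.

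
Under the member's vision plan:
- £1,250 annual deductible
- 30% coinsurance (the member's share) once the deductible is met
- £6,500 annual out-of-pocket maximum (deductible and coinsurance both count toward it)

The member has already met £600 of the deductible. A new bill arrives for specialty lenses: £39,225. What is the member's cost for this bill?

£600 of the £1,250 deductible is already met, leaving £650.
That leaves £39,225 − £650 = £38,575 for coinsurance.
Member's 30% share of £38,575 is £11,572.50.
So the member owes £650 + £11,572.50 = £12,222.50 before any cap.
That would bring total out-of-pocket to £12,822.50, past the £6,500 cap. The member is capped at £6,500 − £600 = £5,900 on this claim.

£5,900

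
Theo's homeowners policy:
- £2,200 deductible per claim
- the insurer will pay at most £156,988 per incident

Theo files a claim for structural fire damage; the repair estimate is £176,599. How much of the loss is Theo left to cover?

Subtract the deductible: £176,599 − £2,200 = £174,399.
Since £174,399 > £156,988, the payout is capped at £156,988.
The homeowner bears the rest of the original loss: £176,599 − £156,988 = £19,611.

£19,611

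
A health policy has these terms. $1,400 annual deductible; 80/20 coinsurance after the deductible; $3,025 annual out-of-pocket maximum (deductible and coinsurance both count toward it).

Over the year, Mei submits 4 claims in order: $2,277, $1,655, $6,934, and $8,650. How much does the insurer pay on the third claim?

$5,815.40

Bill 1, $2,277: deductible takes $1,400, $877 remains; coinsurance $877 × 20% = $175.40. Patient owes $1,575.40 (running OOP $1,575.40). Plan pays $2,277 − $1,575.40 = $701.60.
Bill 2, $1,655: 20% coinsurance on $1,655 = $331. Cost to patient: $331. OOP to date $1,906.40. Plan pays $1,655 − $331 = $1,324.
Bill 3, $6,934: deductible already satisfied, so patient's share is 20% × $6,934 = $1,386.80. That would push OOP to $3,293.20, over the $3,025 cap, so patient pays $3,025 − $1,906.40 = $1,118.60. Insurer: $6,934 − $1,118.60 = $5,815.40.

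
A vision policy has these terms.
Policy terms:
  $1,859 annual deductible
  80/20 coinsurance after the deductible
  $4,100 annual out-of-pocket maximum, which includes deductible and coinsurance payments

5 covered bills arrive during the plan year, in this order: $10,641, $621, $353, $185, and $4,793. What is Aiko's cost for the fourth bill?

$37

Claim 1 ($10,641): $1,859 finishes the deductible; $8,782 goes to coinsurance; coinsurance $8,782 × 20% = $1,756.40. Member pays $3,615.40; OOP now $3,615.40.
Claim 2 ($621): 20% coinsurance on $621 = $124.20. Member owes $124.20 (running OOP $3,739.60).
Claim 3 ($353): deductible already satisfied, so member's share is 20% × $353 = $70.60. Cost to member: $70.60. OOP to date $3,810.20.
Claim 4 ($185): deductible already satisfied, so member's share is 20% × $185 = $37. Member pays $37; OOP now $3,847.20.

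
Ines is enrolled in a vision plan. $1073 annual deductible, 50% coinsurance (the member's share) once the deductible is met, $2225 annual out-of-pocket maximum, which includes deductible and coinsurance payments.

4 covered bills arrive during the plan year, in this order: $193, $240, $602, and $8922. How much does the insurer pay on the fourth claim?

$7732

Claim 1 ($193): fully absorbed by the deductible. Member pays $193; OOP now $193. Plan pays $193 − $193 = $0.
Claim 2 ($240): fully absorbed by the deductible. Member owes $240 (running OOP $433). Insurer: $240 − $240 = $0.
Claim 3 ($602): fully absorbed by the deductible. Member owes $602 (running OOP $1035). Insurer: $602 − $602 = $0.
Claim 4 ($8922): $38 to deductible, leaving $8884; 50% of $8884 = $4442. Claim cost before the cap: $38 + $4442 = $4480. Adding that to $1035 gives $5515, past the $2225 cap; member pays only $2225 − $1035 = $1190. Plan pays $8922 − $1190 = $7732.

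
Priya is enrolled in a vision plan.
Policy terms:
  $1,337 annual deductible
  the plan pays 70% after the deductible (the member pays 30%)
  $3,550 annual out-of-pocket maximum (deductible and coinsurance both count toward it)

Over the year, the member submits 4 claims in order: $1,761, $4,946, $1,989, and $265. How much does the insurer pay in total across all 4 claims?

Bill 1, $1,761: $1,337 finishes the deductible; $424 goes to coinsurance; coinsurance $424 × 30% = $127.20. Member pays $1,464.20; OOP now $1,464.20. Plan pays $1,761 − $1,464.20 = $296.80.
Bill 2, $4,946: deductible met; 30% of $4,946 = $1,483.80. Cost to member: $1,483.80. OOP to date $2,948. Insurer: $4,946 − $1,483.80 = $3,462.20.
Bill 3, $1,989: deductible already satisfied, so member's share is 30% × $1,989 = $596.70. Member pays $596.70; OOP now $3,544.70. Plan pays $1,989 − $596.70 = $1,392.30.
Bill 4, $265: deductible met; 30% of $265 = $79.50. OOP would hit $3,624.20 > $3,550, so the cap limits the member to $3,550 − $3,544.70 = $5.30. Insurer: $265 − $5.30 = $259.70.
Insurer total: $296.80 + $3,462.20 + $1,392.30 + $259.70 = $5,411.

$5,411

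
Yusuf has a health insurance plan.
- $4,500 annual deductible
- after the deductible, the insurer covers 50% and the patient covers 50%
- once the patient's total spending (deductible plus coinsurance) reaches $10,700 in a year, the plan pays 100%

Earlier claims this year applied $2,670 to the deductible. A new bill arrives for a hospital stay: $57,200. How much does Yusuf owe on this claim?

$8,030

$2,670 of the $4,500 deductible is already met, leaving $1,830.
The remaining $55,370 (= $57,200 − $1,830) moves to coinsurance.
Coinsurance: $55,370 × 50% = $27,685.
Patient responsibility before any cap: $1,830 + $27,685 = $29,515.
Adding $29,515 to the $2,670 already spent would give $32,185, which exceeds the $10,700 cap; the patient pays just $10,700 − $2,670 = $8,030.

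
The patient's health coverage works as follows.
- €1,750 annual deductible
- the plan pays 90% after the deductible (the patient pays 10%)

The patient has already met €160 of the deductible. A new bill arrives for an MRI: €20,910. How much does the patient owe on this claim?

€3,522

€160 of the €1,750 deductible is already met, leaving €1,590.
The remaining €19,320 (= €20,910 − €1,590) moves to coinsurance.
Coinsurance: €19,320 × 10% = €1,932.
Patient responsibility: €1,590 + €1,932 = €3,522.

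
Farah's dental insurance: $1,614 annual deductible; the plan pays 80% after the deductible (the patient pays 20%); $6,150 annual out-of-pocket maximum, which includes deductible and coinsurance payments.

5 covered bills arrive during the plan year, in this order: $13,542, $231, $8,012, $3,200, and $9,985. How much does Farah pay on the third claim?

Claim 1 ($13,542): $1,614 to deductible, leaving $11,928; coinsurance $11,928 × 20% = $2,385.60. Patient pays $3,999.60; OOP now $3,999.60.
Claim 2 ($231): deductible already satisfied, so patient's share is 20% × $231 = $46.20. Patient owes $46.20 (running OOP $4,045.80).
Claim 3 ($8,012): deductible already satisfied, so patient's share is 20% × $8,012 = $1,602.40. Patient pays $1,602.40; OOP now $5,648.20.

$1,602.40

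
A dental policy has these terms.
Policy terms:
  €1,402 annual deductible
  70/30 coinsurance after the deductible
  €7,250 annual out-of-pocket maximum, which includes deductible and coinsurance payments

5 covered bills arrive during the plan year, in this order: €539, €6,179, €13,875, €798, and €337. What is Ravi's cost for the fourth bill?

€90.70

Claim 1 (€539): fully absorbed by the deductible. Patient pays €539; OOP now €539.
Claim 2 (€6,179): deductible takes €863, €5,316 remains; coinsurance €5,316 × 30% = €1,594.80. Patient owes €2,457.80 (running OOP €2,996.80).
Claim 3 (€13,875): deductible met; 30% of €13,875 = €4,162.50. Patient owes €4,162.50 (running OOP €7,159.30).
Claim 4 (€798): deductible already satisfied, so patient's share is 30% × €798 = €239.40. OOP would hit €7,398.70 > €7,250, so the cap limits the patient to €7,250 − €7,159.30 = €90.70.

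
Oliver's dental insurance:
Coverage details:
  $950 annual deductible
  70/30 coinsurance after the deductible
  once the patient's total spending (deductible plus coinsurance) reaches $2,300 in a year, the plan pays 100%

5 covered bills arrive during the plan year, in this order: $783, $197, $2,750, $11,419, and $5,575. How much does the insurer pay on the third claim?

#1 ($783): all of it applies to the deductible. Cost to patient: $783. OOP to date $783. Insurer: $783 − $783 = $0.
#2 ($197): $167 to deductible, leaving $30; coinsurance $30 × 30% = $9. Patient owes $176 (running OOP $959). Plan pays $197 − $176 = $21.
#3 ($2,750): deductible met; 30% of $2,750 = $825. Patient owes $825 (running OOP $1,784). Insurer: $2,750 − $825 = $1,925.

$1,925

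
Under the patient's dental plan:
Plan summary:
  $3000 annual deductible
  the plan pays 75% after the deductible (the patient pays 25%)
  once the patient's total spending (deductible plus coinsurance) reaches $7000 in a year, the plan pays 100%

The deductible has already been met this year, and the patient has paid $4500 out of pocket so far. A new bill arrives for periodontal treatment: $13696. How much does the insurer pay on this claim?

With the deductible met, the entire $13696 is subject to coinsurance.
Patient's 25% share of $13696 is $3424.
Year-to-date out-of-pocket would reach $4500 + $3424 = $7924, above the $7000 maximum, so the patient pays only $7000 − $4500 = $2500.
Insurer pays the balance: $13696 − $2500 = $11196.

$11196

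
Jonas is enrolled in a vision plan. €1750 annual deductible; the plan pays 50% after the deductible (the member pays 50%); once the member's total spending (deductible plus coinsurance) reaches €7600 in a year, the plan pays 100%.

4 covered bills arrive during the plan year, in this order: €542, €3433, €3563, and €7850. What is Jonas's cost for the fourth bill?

€2956

Claim 1 (€542): entire amount goes to the deductible. Member owes €542 (running OOP €542).
Claim 2 (€3433): €1208 finishes the deductible; €2225 goes to coinsurance; member's 50% is €1112.50. Member pays €2320.50; OOP now €2862.50.
Claim 3 (€3563): deductible met; 50% of €3563 = €1781.50. Member pays €1781.50; OOP now €4644.
Claim 4 (€7850): deductible met; 50% of €7850 = €3925. Adding that to €4644 gives €8569, past the €7600 cap; member pays only €7600 − €4644 = €2956.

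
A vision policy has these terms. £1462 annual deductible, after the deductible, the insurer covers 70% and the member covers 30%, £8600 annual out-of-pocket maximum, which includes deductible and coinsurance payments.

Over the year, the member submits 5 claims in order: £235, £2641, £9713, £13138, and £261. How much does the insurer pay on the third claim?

Claim 1 — £235: all of it applies to the deductible. Member owes £235 (running OOP £235). Plan pays £235 − £235 = £0.
Claim 2 — £2641: £1227 to deductible, leaving £1414; member's 30% is £424.20. Member pays £1651.20; OOP now £1886.20. Plan pays £2641 − £1651.20 = £989.80.
Claim 3 — £9713: deductible already satisfied, so member's share is 30% × £9713 = £2913.90. Member pays £2913.90; OOP now £4800.10. Plan pays £9713 − £2913.90 = £6799.10.

£6799.10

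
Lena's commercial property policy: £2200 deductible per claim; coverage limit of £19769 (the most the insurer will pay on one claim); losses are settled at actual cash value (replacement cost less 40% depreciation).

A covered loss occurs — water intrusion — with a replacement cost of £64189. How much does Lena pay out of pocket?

£44420

At 40% depreciation, ACV = £64189 − £25675.60 = £38513.40.
After the deductible, £38513.40 − £2200 = £36313.40 remains.
£36313.40 exceeds the £19769 limit, so the insurer pays the limit: £19769.
The business bears the rest of the original loss: £64189 − £19769 = £44420.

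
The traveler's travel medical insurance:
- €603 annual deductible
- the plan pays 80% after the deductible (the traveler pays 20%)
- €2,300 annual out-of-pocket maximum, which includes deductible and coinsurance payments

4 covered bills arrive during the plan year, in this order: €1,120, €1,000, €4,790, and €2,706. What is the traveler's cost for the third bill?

Bill 1, €1,120: €603 to deductible, leaving €517; traveler's 20% is €103.40. Cost to traveler: €706.40. OOP to date €706.40.
Bill 2, €1,000: deductible met; 20% of €1,000 = €200. Cost to traveler: €200. OOP to date €906.40.
Bill 3, €4,790: deductible met; 20% of €4,790 = €958. Traveler pays €958; OOP now €1,864.40.

€958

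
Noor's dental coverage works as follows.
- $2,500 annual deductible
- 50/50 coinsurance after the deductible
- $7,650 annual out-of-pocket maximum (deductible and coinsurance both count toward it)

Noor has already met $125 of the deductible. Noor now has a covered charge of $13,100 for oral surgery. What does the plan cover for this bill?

$5,575

$125 of the $2,500 deductible is already met, leaving $2,375.
That leaves $13,100 − $2,375 = $10,725 for coinsurance.
Coinsurance: $10,725 × 50% = $5,362.50.
Patient responsibility before any cap: $2,375 + $5,362.50 = $7,737.50.
Year-to-date out-of-pocket would reach $125 + $7,737.50 = $7,862.50, above the $7,650 maximum, so the patient pays only $7,650 − $125 = $7,525.
The insurer covers the remainder: $13,100 − $7,525 = $5,575.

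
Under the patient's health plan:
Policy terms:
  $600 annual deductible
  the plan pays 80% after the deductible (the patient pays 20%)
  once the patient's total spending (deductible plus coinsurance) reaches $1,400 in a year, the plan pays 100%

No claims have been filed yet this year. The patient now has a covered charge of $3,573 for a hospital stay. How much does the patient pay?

$1,194.60

Deductible not yet touched, so the first $600 of the bill goes to the deductible.
That leaves $3,573 − $600 = $2,973 for coinsurance.
Patient's 20% share of $2,973 is $594.60.
So the patient owes $600 + $594.60 = $1,194.60 before any cap.
Year-to-date out-of-pocket becomes $0 + $1,194.60 = $1,194.60, still under the $1,400 maximum, so no cap applies.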